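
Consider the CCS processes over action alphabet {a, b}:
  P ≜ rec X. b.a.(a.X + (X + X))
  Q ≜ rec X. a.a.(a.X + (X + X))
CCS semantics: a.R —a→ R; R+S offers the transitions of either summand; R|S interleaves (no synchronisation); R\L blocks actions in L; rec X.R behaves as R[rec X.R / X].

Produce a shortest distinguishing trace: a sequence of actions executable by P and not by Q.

LTS(P): 3 reachable states
  s0 = rec X. b.a.(a.X + (X + X)) :: -b-> s1
  s1 = a.(a.(rec X. b.a.(a.X + (X + X))) + ((rec X. b.a.(a.X + (X + X))) + (rec X. b.a.(a.X + (X + X))))) :: -a-> s2
  s2 = a.(rec X. b.a.(a.X + (X + X))) + ((rec X. b.a.(a.X + (X + X))) + (rec X. b.a.(a.X + (X + X)))) :: -a-> s0, -b-> s1
LTS(Q): 3 reachable states
  t0 = rec X. a.a.(a.X + (X + X)) :: -a-> t1
  t1 = a.(a.(rec X. a.a.(a.X + (X + X))) + ((rec X. a.a.(a.X + (X + X))) + (rec X. a.a.(a.X + (X + X))))) :: -a-> t2
  t2 = a.(rec X. a.a.(a.X + (X + X))) + ((rec X. a.a.(a.X + (X + X))) + (rec X. a.a.(a.X + (X + X)))) :: -a-> t0, -a-> t1
Trace ⟨b⟩ through P, begin at {s0}:
  after b @ step 1: {s1}
  ✓ P
Trace ⟨b⟩ through Q, begin at {t0}:
  after b @ step 1: no successor for Q

b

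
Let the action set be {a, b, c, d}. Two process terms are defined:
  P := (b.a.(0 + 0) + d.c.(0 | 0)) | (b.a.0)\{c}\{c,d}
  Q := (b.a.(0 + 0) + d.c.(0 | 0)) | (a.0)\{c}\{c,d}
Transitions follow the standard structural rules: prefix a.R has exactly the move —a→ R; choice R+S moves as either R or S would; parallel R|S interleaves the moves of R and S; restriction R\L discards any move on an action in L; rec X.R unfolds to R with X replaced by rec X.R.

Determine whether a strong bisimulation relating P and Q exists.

LTS(P): 15 reachable states
  m0 = (b.a.(0 + 0) + d.c.(0 | 0)) | (b.a.0)\{c}\{c,d} | =b=> m1, =b=> m2, =d=> m3
  m1 = (b.a.(0 + 0) + d.c.(0 | 0)) | (a.0)\{c}\{c,d} | =a=> m4, =b=> m5, =d=> m6
  m2 = a.(0 + 0) | (b.a.0)\{c}\{c,d} | =a=> m7, =b=> m5
  m3 = c.(0 | 0) | (b.a.0)\{c}\{c,d} | =b=> m6, =c=> m8
  m4 = (b.a.(0 + 0) + d.c.(0 | 0)) | 0\{c}\{c,d} | =b=> m9, =d=> m10
  m5 = a.(0 + 0) | (a.0)\{c}\{c,d} | =a=> m11, =a=> m9
  m6 = c.(0 | 0) | (a.0)\{c}\{c,d} | =a=> m10, =c=> m12
  m7 = (0 + 0) | (b.a.0)\{c}\{c,d} | =b=> m11
  m8 = 0 | 0 | (b.a.0)\{c}\{c,d} | =b=> m12
  m9 = a.(0 + 0) | 0\{c}\{c,d} | =a=> m13
  m10 = c.(0 | 0) | 0\{c}\{c,d} | =c=> m14
  m11 = (0 + 0) | (a.0)\{c}\{c,d} | =a=> m13
  m12 = 0 | 0 | (a.0)\{c}\{c,d} | =a=> m14
  m13 = (0 + 0) | 0\{c}\{c,d} | ∅
  m14 = 0 | 0 | 0\{c}\{c,d} | ∅
LTS(Q): 10 reachable states
  n0 = (b.a.(0 + 0) + d.c.(0 | 0)) | (a.0)\{c}\{c,d} | =a=> n1, =b=> n2, =d=> n3
  n1 = (b.a.(0 + 0) + d.c.(0 | 0)) | 0\{c}\{c,d} | =b=> n4, =d=> n5
  n2 = a.(0 + 0) | (a.0)\{c}\{c,d} | =a=> n4, =a=> n6
  n3 = c.(0 | 0) | (a.0)\{c}\{c,d} | =a=> n5, =c=> n7
  n4 = a.(0 + 0) | 0\{c}\{c,d} | =a=> n8
  n5 = c.(0 | 0) | 0\{c}\{c,d} | =c=> n9
  n6 = (0 + 0) | (a.0)\{c}\{c,d} | =a=> n8
  n7 = 0 | 0 | (a.0)\{c}\{c,d} | =a=> n9
  n8 = (0 + 0) | 0\{c}\{c,d} | ∅
  n9 = 0 | 0 | 0\{c}\{c,d} | ∅
Bisimilarity quotient blocks:
  B0 = {m0}
  B1 = {m1, n0}
  B2 = {m6, n3}
  B3 = {m10, n5}
  B4 = {m13, m14, n8, n9}
  B5 = {m11, m12, m9, n4, n6, n7}
  B6 = {m4, n1}
  B7 = {m5, n2}
  B8 = {m3}
  B9 = {m7, m8}
  B10 = {m2}
m0 ∈ B0, n0 ∈ B1 → different blocks

NO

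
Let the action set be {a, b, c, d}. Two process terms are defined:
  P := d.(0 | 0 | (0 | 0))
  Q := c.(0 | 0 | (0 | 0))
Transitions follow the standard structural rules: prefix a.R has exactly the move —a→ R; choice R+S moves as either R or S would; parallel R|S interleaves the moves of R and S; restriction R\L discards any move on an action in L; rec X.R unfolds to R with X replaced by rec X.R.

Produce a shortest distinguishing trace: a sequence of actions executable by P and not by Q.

d

P's transition system — 2 states:
  u0 = d.(0 | 0 | (0 | 0)) ⊢ --d--▸ u1
  u1 = 0 | 0 | (0 | 0) ⊢ ∅
Q's transition system — 2 states:
  v0 = c.(0 | 0 | (0 | 0)) ⊢ --c--▸ v1
  v1 = 0 | 0 | (0 | 0) ⊢ ∅
Run σ = ⟨d⟩ on P: start {u0}
  step 1 (d): {u1}
  — P admits the full trace.
Run σ = ⟨d⟩ on Q: start {v0}
  step 1 (d): no successor for Q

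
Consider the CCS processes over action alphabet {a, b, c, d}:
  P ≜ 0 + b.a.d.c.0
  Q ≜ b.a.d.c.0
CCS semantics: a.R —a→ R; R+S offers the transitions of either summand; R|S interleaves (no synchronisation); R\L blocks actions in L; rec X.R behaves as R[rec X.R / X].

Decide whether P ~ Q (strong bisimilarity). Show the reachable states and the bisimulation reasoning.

LTS(P): 5 reachable states
  p0 = 0 + b.a.d.c.0 has moves ··b··> p1
  p1 = a.d.c.0 has moves ··a··> p2
  p2 = d.c.0 has moves ··d··> p3
  p3 = c.0 has moves ··c··> p4
  p4 = 0 has moves ∅
LTS(Q): 5 reachable states
  q0 = b.a.d.c.0 has moves ··b··> q1
  q1 = a.d.c.0 has moves ··a··> q2
  q2 = d.c.0 has moves ··d··> q3
  q3 = c.0 has moves ··c··> q4
  q4 = 0 has moves ∅
Bisimilarity quotient blocks:
  B0 = {p0, q0}
  B1 = {p1, q1}
  B2 = {p2, q2}
  B3 = {p3, q3}
  B4 = {p4, q4}
p0 ∈ B0, q0 ∈ B0 → same block

bisimilar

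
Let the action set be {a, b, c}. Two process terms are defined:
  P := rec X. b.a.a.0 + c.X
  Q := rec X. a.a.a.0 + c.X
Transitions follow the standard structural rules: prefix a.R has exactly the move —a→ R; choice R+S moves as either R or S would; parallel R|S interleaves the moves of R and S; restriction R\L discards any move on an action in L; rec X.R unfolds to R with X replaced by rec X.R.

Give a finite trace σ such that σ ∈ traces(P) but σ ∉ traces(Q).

b

LTS(P): 4 reachable states
  s0 = rec X. b.a.a.0 + c.X has moves —b→ s1, —c→ s0
  s1 = a.a.0 has moves —a→ s2
  s2 = a.0 has moves —a→ s3
  s3 = 0 has moves (no moves)
LTS(Q): 4 reachable states
  t0 = rec X. a.a.a.0 + c.X has moves —a→ t1, —c→ t0
  t1 = a.a.0 has moves —a→ t2
  t2 = a.0 has moves —a→ t3
  t3 = 0 has moves (no moves)
Trace ⟨b⟩ through P, begin at {s0}:
  step 1 (b): {s1}
  P completes σ.
Trace ⟨b⟩ through Q, begin at {t0}:
  step 1 (b): ∅ (Q stuck)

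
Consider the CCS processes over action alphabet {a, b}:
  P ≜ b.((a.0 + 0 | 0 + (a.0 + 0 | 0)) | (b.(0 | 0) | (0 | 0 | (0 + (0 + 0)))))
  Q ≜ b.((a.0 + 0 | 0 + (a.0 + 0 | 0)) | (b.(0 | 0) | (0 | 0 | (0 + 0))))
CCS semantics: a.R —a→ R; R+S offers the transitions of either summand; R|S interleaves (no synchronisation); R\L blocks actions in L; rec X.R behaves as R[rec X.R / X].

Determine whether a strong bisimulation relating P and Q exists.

bisimilar

Reachable graph of P (5 states):
  m0 = b.((a.0 + 0 | 0 + (a.0 + 0 | 0)) | (b.(0 | 0) | (0 | 0 | (0 + (0 + 0))))) → ··b··> m1
  m1 = (a.0 + 0 | 0 + (a.0 + 0 | 0)) | (b.(0 | 0) | (0 | 0 | (0 + (0 + 0)))) → ··a··> m2, ··b··> m3
  m2 = 0 | (b.(0 | 0) | (0 | 0 | (0 + (0 + 0)))) → ··b··> m4
  m3 = (a.0 + 0 | 0 + (a.0 + 0 | 0)) | (0 | 0 | (0 | 0 | (0 + (0 + 0)))) → ··a··> m4
  m4 = 0 | (0 | 0 | (0 | 0 | (0 + (0 + 0)))) → ∅
Reachable graph of Q (5 states):
  n0 = b.((a.0 + 0 | 0 + (a.0 + 0 | 0)) | (b.(0 | 0) | (0 | 0 | (0 + 0)))) → ··b··> n1
  n1 = (a.0 + 0 | 0 + (a.0 + 0 | 0)) | (b.(0 | 0) | (0 | 0 | (0 + 0))) → ··a··> n2, ··b··> n3
  n2 = 0 | (b.(0 | 0) | (0 | 0 | (0 + 0))) → ··b··> n4
  n3 = (a.0 + 0 | 0 + (a.0 + 0 | 0)) | (0 | 0 | (0 | 0 | (0 + 0))) → ··a··> n4
  n4 = 0 | (0 | 0 | (0 | 0 | (0 + 0))) → ∅
Bisimilarity quotient blocks:
  B0 = {m0, n0}
  B1 = {m1, n1}
  B2 = {m3, n3}
  B3 = {m4, n4}
  B4 = {m2, n2}
m0 ∈ B0, n0 ∈ B0 → same block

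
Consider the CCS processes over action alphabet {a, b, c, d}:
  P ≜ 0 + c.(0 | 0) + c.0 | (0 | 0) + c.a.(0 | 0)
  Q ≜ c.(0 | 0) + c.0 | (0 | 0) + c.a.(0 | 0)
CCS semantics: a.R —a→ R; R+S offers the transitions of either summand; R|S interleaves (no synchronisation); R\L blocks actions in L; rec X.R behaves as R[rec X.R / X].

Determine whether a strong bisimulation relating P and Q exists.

P ~ Q

Reachable graph of P (4 states):
  u0 = 0 + c.(0 | 0) + c.0 | (0 | 0) + c.a.(0 | 0) ⊢ --c--▸ u1, --c--▸ u2, --c--▸ u3
  u1 = 0 | (0 | 0) ⊢ (no moves)
  u2 = 0 | 0 ⊢ (no moves)
  u3 = a.(0 | 0) ⊢ --a--▸ u2
Reachable graph of Q (4 states):
  v0 = c.(0 | 0) + c.0 | (0 | 0) + c.a.(0 | 0) ⊢ --c--▸ v1, --c--▸ v2, --c--▸ v3
  v1 = 0 | (0 | 0) ⊢ (no moves)
  v2 = 0 | 0 ⊢ (no moves)
  v3 = a.(0 | 0) ⊢ --a--▸ v2
Coarsest stable partition (strong bisimilarity classes):
  B0 = {u0, v0}
  B1 = {u3, v3}
  B2 = {u1, u2, v1, v2}
u0 ∈ B0, v0 ∈ B0 → same block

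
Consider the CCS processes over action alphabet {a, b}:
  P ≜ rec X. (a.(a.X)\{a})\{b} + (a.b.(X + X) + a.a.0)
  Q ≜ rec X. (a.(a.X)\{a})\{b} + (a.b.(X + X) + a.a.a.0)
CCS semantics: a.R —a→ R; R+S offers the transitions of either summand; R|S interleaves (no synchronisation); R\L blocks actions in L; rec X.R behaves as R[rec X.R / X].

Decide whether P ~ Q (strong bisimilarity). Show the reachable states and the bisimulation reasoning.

NO

P's transition system — 6 states:
  p0 = rec X. (a.(a.X)\{a})\{b} + (a.b.(X + X) + a.a.0) ⊢ —a→ p1, —a→ p2, —a→ p3
  p1 = (a.(rec X. (a.(a.X)\{a})\{b} + (a.b.(X + X) + a.a.0)))\{a}\{b} ⊢ (no moves)
  p2 = a.0 ⊢ —a→ p4
  p3 = b.((rec X. (a.(a.X)\{a})\{b} + (a.b.(X + X) + a.a.0)) + (rec X. (a.(a.X)\{a})\{b} + (a.b.(X + X) + a.a.0))) ⊢ —b→ p5
  p4 = 0 ⊢ (no moves)
  p5 = (rec X. (a.(a.X)\{a})\{b} + (a.b.(X + X) + a.a.0)) + (rec X. (a.(a.X)\{a})\{b} + (a.b.(X + X) + a.a.0)) ⊢ —a→ p1, —a→ p2, —a→ p3
Q's transition system — 7 states:
  q0 = rec X. (a.(a.X)\{a})\{b} + (a.b.(X + X) + a.a.a.0) ⊢ —a→ q1, —a→ q2, —a→ q3
  q1 = (a.(rec X. (a.(a.X)\{a})\{b} + (a.b.(X + X) + a.a.a.0)))\{a}\{b} ⊢ (no moves)
  q2 = a.a.0 ⊢ —a→ q4
  q3 = b.((rec X. (a.(a.X)\{a})\{b} + (a.b.(X + X) + a.a.a.0)) + (rec X. (a.(a.X)\{a})\{b} + (a.b.(X + X) + a.a.a.0))) ⊢ —b→ q5
  q4 = a.0 ⊢ —a→ q6
  q5 = (rec X. (a.(a.X)\{a})\{b} + (a.b.(X + X) + a.a.a.0)) + (rec X. (a.(a.X)\{a})\{b} + (a.b.(X + X) + a.a.a.0)) ⊢ —a→ q1, —a→ q2, —a→ q3
  q6 = 0 ⊢ (no moves)
Bisimilarity quotient blocks:
  B0 = {p0, p5}
  B1 = {p3}
  B2 = {p1, p4, q1, q6}
  B3 = {p2, q4}
  B4 = {q0, q5}
  B5 = {q2}
  B6 = {q3}
p0 ∈ B0, q0 ∈ B4 → different blocks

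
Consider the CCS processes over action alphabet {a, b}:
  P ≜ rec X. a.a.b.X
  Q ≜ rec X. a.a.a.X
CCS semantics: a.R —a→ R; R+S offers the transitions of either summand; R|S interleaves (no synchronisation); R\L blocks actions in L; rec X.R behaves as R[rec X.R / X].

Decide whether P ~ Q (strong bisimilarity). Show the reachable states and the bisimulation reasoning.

NO

Reachable graph of P (3 states):
  p0 = rec X. a.a.b.X → ··a··> p1
  p1 = a.b.(rec X. a.a.b.X) → ··a··> p2
  p2 = b.(rec X. a.a.b.X) → ··b··> p0
Reachable graph of Q (3 states):
  q0 = rec X. a.a.a.X → ··a··> q1
  q1 = a.a.(rec X. a.a.a.X) → ··a··> q2
  q2 = a.(rec X. a.a.a.X) → ··a··> q0
Bisimilarity quotient blocks:
  B0 = {p0}
  B1 = {p1}
  B2 = {p2}
  B3 = {q0, q1, q2}
p0 ∈ B0, q0 ∈ B3 → different blocks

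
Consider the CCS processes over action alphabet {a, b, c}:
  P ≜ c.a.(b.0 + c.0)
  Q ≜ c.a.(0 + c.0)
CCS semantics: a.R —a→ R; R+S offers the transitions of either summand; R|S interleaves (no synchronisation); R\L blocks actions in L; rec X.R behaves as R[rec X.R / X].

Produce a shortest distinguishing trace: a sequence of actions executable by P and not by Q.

LTS(P): 4 reachable states
  m0 = c.a.(b.0 + c.0) | -c-> m1
  m1 = a.(b.0 + c.0) | -a-> m2
  m2 = b.0 + c.0 | -b-> m3, -c-> m3
  m3 = 0 | ∅
LTS(Q): 4 reachable states
  n0 = c.a.(0 + c.0) | -c-> n1
  n1 = a.(0 + c.0) | -a-> n2
  n2 = 0 + c.0 | -c-> n3
  n3 = 0 | ∅
Trace ⟨cab⟩ through P, begin at {m0}:
  step 1 (c): {m1}
  step 2 (a): {m2}
  step 3 (b): {m3}
  ✓ P
Trace ⟨cab⟩ through Q, begin at {n0}:
  step 1 (c): {n1}
  step 2 (a): {n2}
  step 3 (b): ∅  — Q cannot continue

cab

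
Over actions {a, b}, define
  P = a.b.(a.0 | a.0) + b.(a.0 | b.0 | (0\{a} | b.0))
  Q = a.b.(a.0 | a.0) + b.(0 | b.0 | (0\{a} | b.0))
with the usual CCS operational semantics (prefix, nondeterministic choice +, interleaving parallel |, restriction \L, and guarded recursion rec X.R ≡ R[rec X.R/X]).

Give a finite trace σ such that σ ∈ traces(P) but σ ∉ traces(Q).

P's transition system — 14 states:
  m0 = a.b.(a.0 | a.0) + b.(a.0 | b.0 | (0\{a} | b.0)) | --a--▸ m1, --b--▸ m2
  m1 = b.(a.0 | a.0) | --b--▸ m3
  m2 = a.0 | b.0 | (0\{a} | b.0) | --a--▸ m4, --b--▸ m5, --b--▸ m6
  m3 = a.0 | a.0 | --a--▸ m7, --a--▸ m8
  m4 = 0 | b.0 | (0\{a} | b.0) | --b--▸ m10, --b--▸ m9
  m5 = a.0 | 0 | (0\{a} | b.0) | --a--▸ m9, --b--▸ m11
  m6 = a.0 | b.0 | (0\{a} | 0) | --a--▸ m10, --b--▸ m11
  m7 = 0 | a.0 | --a--▸ m12
  m8 = a.0 | 0 | --a--▸ m12
  m9 = 0 | 0 | (0\{a} | b.0) | --b--▸ m13
  m10 = 0 | b.0 | (0\{a} | 0) | --b--▸ m13
  m11 = a.0 | 0 | (0\{a} | 0) | --a--▸ m13
  m12 = 0 | 0 | ∅
  m13 = 0 | 0 | (0\{a} | 0) | ∅
Q's transition system — 10 states:
  n0 = a.b.(a.0 | a.0) + b.(0 | b.0 | (0\{a} | b.0)) | --a--▸ n1, --b--▸ n2
  n1 = b.(a.0 | a.0) | --b--▸ n3
  n2 = 0 | b.0 | (0\{a} | b.0) | --b--▸ n4, --b--▸ n5
  n3 = a.0 | a.0 | --a--▸ n6, --a--▸ n7
  n4 = 0 | 0 | (0\{a} | b.0) | --b--▸ n8
  n5 = 0 | b.0 | (0\{a} | 0) | --b--▸ n8
  n6 = 0 | a.0 | --a--▸ n9
  n7 = a.0 | 0 | --a--▸ n9
  n8 = 0 | 0 | (0\{a} | 0) | ∅
  n9 = 0 | 0 | ∅
Executing ba from P (initial set {m0}):
  after b @ step 1: {m2}
  after a @ step 2: {m4}
  ✓ P
Executing ba from Q (initial set {n0}):
  after b @ step 1: {n2}
  after a @ step 2: no successor for Q

ba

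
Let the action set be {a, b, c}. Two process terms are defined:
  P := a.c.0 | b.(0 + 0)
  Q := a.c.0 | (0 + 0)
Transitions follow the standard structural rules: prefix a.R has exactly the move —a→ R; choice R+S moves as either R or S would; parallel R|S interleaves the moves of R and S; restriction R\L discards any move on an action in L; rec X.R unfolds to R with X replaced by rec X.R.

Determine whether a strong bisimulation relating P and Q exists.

not bisimilar

Reachable graph of P (6 states):
  s0 = a.c.0 | b.(0 + 0) has moves —a→ s1, —b→ s2
  s1 = c.0 | b.(0 + 0) has moves —b→ s3, —c→ s4
  s2 = a.c.0 | (0 + 0) has moves —a→ s3
  s3 = c.0 | (0 + 0) has moves —c→ s5
  s4 = 0 | b.(0 + 0) has moves —b→ s5
  s5 = 0 | (0 + 0) has moves ·
Reachable graph of Q (3 states):
  t0 = a.c.0 | (0 + 0) has moves —a→ t1
  t1 = c.0 | (0 + 0) has moves —c→ t2
  t2 = 0 | (0 + 0) has moves ·
Bisimilarity quotient blocks:
  B0 = {s0}
  B1 = {s1}
  B2 = {s4}
  B3 = {s5, t2}
  B4 = {s3, t1}
  B5 = {s2, t0}
s0 ∈ B0, t0 ∈ B5 → different blocks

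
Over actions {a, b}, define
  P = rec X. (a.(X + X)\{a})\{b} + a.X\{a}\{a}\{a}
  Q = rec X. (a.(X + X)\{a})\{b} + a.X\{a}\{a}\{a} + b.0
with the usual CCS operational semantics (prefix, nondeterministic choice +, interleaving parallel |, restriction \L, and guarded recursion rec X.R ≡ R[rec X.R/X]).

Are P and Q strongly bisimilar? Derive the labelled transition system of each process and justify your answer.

not bisimilar

P's transition system — 3 states:
  m0 = rec X. (a.(X + X)\{a})\{b} + a.X\{a}\{a}\{a} :: ··a··> m1, ··a··> m2
  m1 = ((rec X. (a.(X + X)\{a})\{b} + a.X\{a}\{a}\{a}) + (rec X. (a.(X + X)\{a})\{b} + a.X\{a}\{a}\{a}))\{a}\{b} :: ·
  m2 = (rec X. (a.(X + X)\{a})\{b} + a.X\{a}\{a}\{a})\{a}\{a}\{a} :: ·
Q's transition system — 5 states:
  n0 = rec X. (a.(X + X)\{a})\{b} + a.X\{a}\{a}\{a} + b.0 :: ··a··> n1, ··a··> n2, ··b··> n3
  n1 = ((rec X. (a.(X + X)\{a})\{b} + a.X\{a}\{a}\{a} + b.0) + (rec X. (a.(X + X)\{a})\{b} + a.X\{a}\{a}\{a} + b.0))\{a}\{b} :: ·
  n2 = (rec X. (a.(X + X)\{a})\{b} + a.X\{a}\{a}\{a} + b.0)\{a}\{a}\{a} :: ··b··> n4
  n3 = 0 :: ·
  n4 = 0\{a}\{a}\{a} :: ·
Coarsest stable partition (strong bisimilarity classes):
  B0 = {m0}
  B1 = {m1, m2, n1, n3, n4}
  B2 = {n0}
  B3 = {n2}
m0 ∈ B0, n0 ∈ B2 → different blocks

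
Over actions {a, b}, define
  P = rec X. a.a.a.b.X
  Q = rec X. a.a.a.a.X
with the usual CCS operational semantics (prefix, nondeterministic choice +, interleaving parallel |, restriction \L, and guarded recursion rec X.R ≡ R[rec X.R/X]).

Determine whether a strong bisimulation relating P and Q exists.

NO

LTS(P): 4 reachable states
  s0 = rec X. a.a.a.b.X ⊢ —a→ s1
  s1 = a.a.b.(rec X. a.a.a.b.X) ⊢ —a→ s2
  s2 = a.b.(rec X. a.a.a.b.X) ⊢ —a→ s3
  s3 = b.(rec X. a.a.a.b.X) ⊢ —b→ s0
LTS(Q): 4 reachable states
  t0 = rec X. a.a.a.a.X ⊢ —a→ t1
  t1 = a.a.a.(rec X. a.a.a.a.X) ⊢ —a→ t2
  t2 = a.a.(rec X. a.a.a.a.X) ⊢ —a→ t3
  t3 = a.(rec X. a.a.a.a.X) ⊢ —a→ t0
Bisimilarity quotient blocks:
  B0 = {s0}
  B1 = {s1}
  B2 = {s2}
  B3 = {s3}
  B4 = {t0, t1, t2, t3}
s0 ∈ B0, t0 ∈ B4 → different blocks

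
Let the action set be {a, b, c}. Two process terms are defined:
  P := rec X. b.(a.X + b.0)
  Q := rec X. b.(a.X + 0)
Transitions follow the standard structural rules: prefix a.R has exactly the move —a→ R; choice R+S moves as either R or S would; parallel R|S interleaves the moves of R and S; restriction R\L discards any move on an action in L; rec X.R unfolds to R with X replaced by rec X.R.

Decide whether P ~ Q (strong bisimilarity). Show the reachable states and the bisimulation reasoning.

Reachable graph of P (3 states):
  p0 = rec X. b.(a.X + b.0) ⊢ --b--▸ p1
  p1 = a.(rec X. b.(a.X + b.0)) + b.0 ⊢ --a--▸ p0, --b--▸ p2
  p2 = 0 ⊢ (no moves)
Reachable graph of Q (2 states):
  q0 = rec X. b.(a.X + 0) ⊢ --b--▸ q1
  q1 = a.(rec X. b.(a.X + 0)) + 0 ⊢ --a--▸ q0
Bisimilarity quotient blocks:
  B0 = {p0}
  B1 = {p1}
  B2 = {p2}
  B3 = {q0}
  B4 = {q1}
p0 ∈ B0, q0 ∈ B3 → different blocks

not bisimilar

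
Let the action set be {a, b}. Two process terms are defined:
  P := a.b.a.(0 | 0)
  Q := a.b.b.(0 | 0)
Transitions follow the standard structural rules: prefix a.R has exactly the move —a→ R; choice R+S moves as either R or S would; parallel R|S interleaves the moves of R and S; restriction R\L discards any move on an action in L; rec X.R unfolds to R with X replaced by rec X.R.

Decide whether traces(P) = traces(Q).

LTS(P): 4 reachable states
  p0 = a.b.a.(0 | 0) ⊢ -a-> p1
  p1 = b.a.(0 | 0) ⊢ -b-> p2
  p2 = a.(0 | 0) ⊢ -a-> p3
  p3 = 0 | 0 ⊢ (no moves)
LTS(Q): 4 reachable states
  q0 = a.b.b.(0 | 0) ⊢ -a-> q1
  q1 = b.b.(0 | 0) ⊢ -b-> q2
  q2 = b.(0 | 0) ⊢ -b-> q3
  q3 = 0 | 0 ⊢ (no moves)
Executing aba from P (initial set {p0}):
  step 1 (a): {p1}
  step 2 (b): {p2}
  step 3 (a): {p3}
  P completes σ.
Executing aba from Q (initial set {q0}):
  step 1 (a): {q1}
  step 2 (b): {q2}
  step 3 (a): no successor for Q

NO — witness ⟨aba⟩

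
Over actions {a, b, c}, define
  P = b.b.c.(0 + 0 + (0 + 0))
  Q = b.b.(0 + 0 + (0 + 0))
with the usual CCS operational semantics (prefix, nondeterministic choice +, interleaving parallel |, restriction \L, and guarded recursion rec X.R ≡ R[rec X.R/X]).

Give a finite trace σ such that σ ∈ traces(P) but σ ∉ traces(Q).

bbc

Reachable graph of P (4 states):
  m0 = b.b.c.(0 + 0 + (0 + 0)) :: ··b··> m1
  m1 = b.c.(0 + 0 + (0 + 0)) :: ··b··> m2
  m2 = c.(0 + 0 + (0 + 0)) :: ··c··> m3
  m3 = 0 + 0 + (0 + 0) :: (no moves)
Reachable graph of Q (3 states):
  n0 = b.b.(0 + 0 + (0 + 0)) :: ··b··> n1
  n1 = b.(0 + 0 + (0 + 0)) :: ··b··> n2
  n2 = 0 + 0 + (0 + 0) :: (no moves)
Trace ⟨bbc⟩ through P, begin at {m0}:
  step 1 (b): {m1}
  step 2 (b): {m2}
  step 3 (c): {m3}
  — P admits the full trace.
Trace ⟨bbc⟩ through Q, begin at {n0}:
  step 1 (b): {n1}
  step 2 (b): {n2}
  step 3 (c): ∅ (Q stuck)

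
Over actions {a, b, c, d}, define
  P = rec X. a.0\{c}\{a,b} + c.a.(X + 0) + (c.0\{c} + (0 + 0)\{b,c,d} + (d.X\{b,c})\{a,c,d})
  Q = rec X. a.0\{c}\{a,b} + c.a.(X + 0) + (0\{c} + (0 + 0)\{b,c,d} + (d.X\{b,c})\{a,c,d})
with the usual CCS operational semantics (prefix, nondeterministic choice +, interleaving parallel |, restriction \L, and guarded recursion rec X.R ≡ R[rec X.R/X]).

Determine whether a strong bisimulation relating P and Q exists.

LTS(P): 5 reachable states
  u0 = rec X. a.0\{c}\{a,b} + c.a.(X + 0) + (c.0\{c} + (0 + 0)\{b,c,d} + (d.X\{b,c})\{a,c,d}) has moves --a--▸ u1, --c--▸ u2, --c--▸ u3
  u1 = 0\{c}\{a,b} has moves stopped
  u2 = 0\{c} has moves stopped
  u3 = a.((rec X. a.0\{c}\{a,b} + c.a.(X + 0) + (c.0\{c} + (0 + 0)\{b,c,d} + (d.X\{b,c})\{a,c,d})) + 0) has moves --a--▸ u4
  u4 = (rec X. a.0\{c}\{a,b} + c.a.(X + 0) + (c.0\{c} + (0 + 0)\{b,c,d} + (d.X\{b,c})\{a,c,d})) + 0 has moves --a--▸ u1, --c--▸ u2, --c--▸ u3
LTS(Q): 4 reachable states
  v0 = rec X. a.0\{c}\{a,b} + c.a.(X + 0) + (0\{c} + (0 + 0)\{b,c,d} + (d.X\{b,c})\{a,c,d}) has moves --a--▸ v1, --c--▸ v2
  v1 = 0\{c}\{a,b} has moves stopped
  v2 = a.((rec X. a.0\{c}\{a,b} + c.a.(X + 0) + (0\{c} + (0 + 0)\{b,c,d} + (d.X\{b,c})\{a,c,d})) + 0) has moves --a--▸ v3
  v3 = (rec X. a.0\{c}\{a,b} + c.a.(X + 0) + (0\{c} + (0 + 0)\{b,c,d} + (d.X\{b,c})\{a,c,d})) + 0 has moves --a--▸ v1, --c--▸ v2
Partition-refinement fixed point:
  B0 = {u0, u4}
  B1 = {u1, u2, v1}
  B2 = {u3}
  B3 = {v0, v3}
  B4 = {v2}
u0 ∈ B0, v0 ∈ B3 → different blocks

not bisimilar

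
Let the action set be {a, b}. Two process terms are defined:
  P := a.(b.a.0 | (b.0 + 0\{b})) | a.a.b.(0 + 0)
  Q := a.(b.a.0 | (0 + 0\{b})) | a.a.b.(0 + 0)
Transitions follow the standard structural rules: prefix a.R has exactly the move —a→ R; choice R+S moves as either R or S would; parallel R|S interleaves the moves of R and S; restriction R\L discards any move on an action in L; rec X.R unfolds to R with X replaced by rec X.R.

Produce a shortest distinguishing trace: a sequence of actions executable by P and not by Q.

abb

LTS(P): 28 reachable states
  u0 = a.(b.a.0 | (b.0 + 0\{b})) | a.a.b.(0 + 0) has moves -a-> u1, -a-> u2
  u1 = a.(b.a.0 | (b.0 + 0\{b})) | a.b.(0 + 0) has moves -a-> u3, -a-> u4
  u2 = b.a.0 | (b.0 + 0\{b}) | a.a.b.(0 + 0) has moves -a-> u4, -b-> u5, -b-> u6
  u3 = a.(b.a.0 | (b.0 + 0\{b})) | b.(0 + 0) has moves -a-> u7, -b-> u8
  u4 = b.a.0 | (b.0 + 0\{b}) | a.b.(0 + 0) has moves -a-> u7, -b-> u10, -b-> u9
  u5 = a.0 | (b.0 + 0\{b}) | a.a.b.(0 + 0) has moves -a-> u11, -a-> u9, -b-> u12
  u6 = b.a.0 | 0 | a.a.b.(0 + 0) has moves -a-> u10, -b-> u12
  u7 = b.a.0 | (b.0 + 0\{b}) | b.(0 + 0) has moves -b-> u13, -b-> u14, -b-> u15
  u8 = a.(b.a.0 | (b.0 + 0\{b})) | (0 + 0) has moves -a-> u14
  u9 = a.0 | (b.0 + 0\{b}) | a.b.(0 + 0) has moves -a-> u13, -a-> u16, -b-> u17
  u10 = b.a.0 | 0 | a.b.(0 + 0) has moves -a-> u15, -b-> u17
  u11 = 0 | (b.0 + 0\{b}) | a.a.b.(0 + 0) has moves -a-> u16, -b-> u18
  u12 = a.0 | 0 | a.a.b.(0 + 0) has moves -a-> u17, -a-> u18
  u13 = a.0 | (b.0 + 0\{b}) | b.(0 + 0) has moves -a-> u19, -b-> u20, -b-> u21
  u14 = b.a.0 | (b.0 + 0\{b}) | (0 + 0) has moves -b-> u20, -b-> u22
  u15 = b.a.0 | 0 | b.(0 + 0) has moves -b-> u21, -b-> u22
  u16 = 0 | (b.0 + 0\{b}) | a.b.(0 + 0) has moves -a-> u19, -b-> u23
  u17 = a.0 | 0 | a.b.(0 + 0) has moves -a-> u21, -a-> u23
  u18 = 0 | 0 | a.a.b.(0 + 0) has moves -a-> u23
  u19 = 0 | (b.0 + 0\{b}) | b.(0 + 0) has moves -b-> u24, -b-> u25
  u20 = a.0 | (b.0 + 0\{b}) | (0 + 0) has moves -a-> u24, -b-> u26
  u21 = a.0 | 0 | b.(0 + 0) has moves -a-> u25, -b-> u26
  u22 = b.a.0 | 0 | (0 + 0) has moves -b-> u26
  u23 = 0 | 0 | a.b.(0 + 0) has moves -a-> u25
  u24 = 0 | (b.0 + 0\{b}) | (0 + 0) has moves -b-> u27
  u25 = 0 | 0 | b.(0 + 0) has moves -b-> u27
  u26 = a.0 | 0 | (0 + 0) has moves -a-> u27
  u27 = 0 | 0 | (0 + 0) has moves ∅
LTS(Q): 16 reachable states
  v0 = a.(b.a.0 | (0 + 0\{b})) | a.a.b.(0 + 0) has moves -a-> v1, -a-> v2
  v1 = a.(b.a.0 | (0 + 0\{b})) | a.b.(0 + 0) has moves -a-> v3, -a-> v4
  v2 = b.a.0 | (0 + 0\{b}) | a.a.b.(0 + 0) has moves -a-> v4, -b-> v5
  v3 = a.(b.a.0 | (0 + 0\{b})) | b.(0 + 0) has moves -a-> v6, -b-> v7
  v4 = b.a.0 | (0 + 0\{b}) | a.b.(0 + 0) has moves -a-> v6, -b-> v8
  v5 = a.0 | (0 + 0\{b}) | a.a.b.(0 + 0) has moves -a-> v8, -a-> v9
  v6 = b.a.0 | (0 + 0\{b}) | b.(0 + 0) has moves -b-> v10, -b-> v11
  v7 = a.(b.a.0 | (0 + 0\{b})) | (0 + 0) has moves -a-> v11
  v8 = a.0 | (0 + 0\{b}) | a.b.(0 + 0) has moves -a-> v10, -a-> v12
  v9 = 0 | (0 + 0\{b}) | a.a.b.(0 + 0) has moves -a-> v12
  v10 = a.0 | (0 + 0\{b}) | b.(0 + 0) has moves -a-> v13, -b-> v14
  v11 = b.a.0 | (0 + 0\{b}) | (0 + 0) has moves -b-> v14
  v12 = 0 | (0 + 0\{b}) | a.b.(0 + 0) has moves -a-> v13
  v13 = 0 | (0 + 0\{b}) | b.(0 + 0) has moves -b-> v15
  v14 = a.0 | (0 + 0\{b}) | (0 + 0) has moves -a-> v15
  v15 = 0 | (0 + 0\{b}) | (0 + 0) has moves ∅
Executing abb from P (initial set {u0}):
  after a @ step 1: {u1, u2}
  after b @ step 2: {u5, u6}
  after b @ step 3: {u12}
  ✓ P
Executing abb from Q (initial set {v0}):
  after a @ step 1: {v1, v2}
  after b @ step 2: {v5}
  after b @ step 3: no successor for Q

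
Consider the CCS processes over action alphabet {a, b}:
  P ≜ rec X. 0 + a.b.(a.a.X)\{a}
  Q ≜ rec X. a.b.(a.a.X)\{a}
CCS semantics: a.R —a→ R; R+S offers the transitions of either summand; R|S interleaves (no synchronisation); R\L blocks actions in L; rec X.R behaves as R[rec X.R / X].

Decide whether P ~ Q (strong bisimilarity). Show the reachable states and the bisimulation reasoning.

Reachable graph of P (3 states):
  u0 = rec X. 0 + a.b.(a.a.X)\{a} → —a→ u1
  u1 = b.(a.a.(rec X. 0 + a.b.(a.a.X)\{a}))\{a} → —b→ u2
  u2 = (a.a.(rec X. 0 + a.b.(a.a.X)\{a}))\{a} → ∅
Reachable graph of Q (3 states):
  v0 = rec X. a.b.(a.a.X)\{a} → —a→ v1
  v1 = b.(a.a.(rec X. a.b.(a.a.X)\{a}))\{a} → —b→ v2
  v2 = (a.a.(rec X. a.b.(a.a.X)\{a}))\{a} → ∅
Coarsest stable partition (strong bisimilarity classes):
  B0 = {u0, v0}
  B1 = {u1, v1}
  B2 = {u2, v2}
u0 ∈ B0, v0 ∈ B0 → same block

P ~ Q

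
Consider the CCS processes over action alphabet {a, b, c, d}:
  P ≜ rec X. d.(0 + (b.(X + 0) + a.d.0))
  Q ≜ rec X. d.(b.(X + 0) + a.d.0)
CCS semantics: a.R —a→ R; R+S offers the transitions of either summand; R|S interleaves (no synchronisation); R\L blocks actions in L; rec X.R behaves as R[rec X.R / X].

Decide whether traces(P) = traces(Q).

trace-equivalent

P's transition system — 5 states:
  p0 = rec X. d.(0 + (b.(X + 0) + a.d.0)) → -d-> p1
  p1 = 0 + (b.((rec X. d.(0 + (b.(X + 0) + a.d.0))) + 0) + a.d.0) → -a-> p2, -b-> p3
  p2 = d.0 → -d-> p4
  p3 = (rec X. d.(0 + (b.(X + 0) + a.d.0))) + 0 → -d-> p1
  p4 = 0 → stopped
Q's transition system — 5 states:
  q0 = rec X. d.(b.(X + 0) + a.d.0) → -d-> q1
  q1 = b.((rec X. d.(b.(X + 0) + a.d.0)) + 0) + a.d.0 → -a-> q2, -b-> q3
  q2 = d.0 → -d-> q4
  q3 = (rec X. d.(b.(X + 0) + a.d.0)) + 0 → -d-> q1
  q4 = 0 → stopped
Partition-refinement fixed point:
  B0 = {p0, p3, q0, q3}
  B1 = {p1, q1}
  B2 = {p2, q2}
  B3 = {p4, q4}
p0 ∈ B0, q0 ∈ B0 → same block
Bisimilar ⇒ trace-equivalent.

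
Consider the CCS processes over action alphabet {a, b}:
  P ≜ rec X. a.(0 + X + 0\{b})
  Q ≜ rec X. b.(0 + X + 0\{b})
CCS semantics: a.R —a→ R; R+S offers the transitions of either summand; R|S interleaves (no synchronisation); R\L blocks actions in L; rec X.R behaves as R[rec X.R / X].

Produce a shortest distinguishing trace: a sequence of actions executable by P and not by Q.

a

LTS(P): 2 reachable states
  u0 = rec X. a.(0 + X + 0\{b}) → --a--▸ u1
  u1 = 0 + (rec X. a.(0 + X + 0\{b})) + 0\{b} → --a--▸ u1
LTS(Q): 2 reachable states
  v0 = rec X. b.(0 + X + 0\{b}) → --b--▸ v1
  v1 = 0 + (rec X. b.(0 + X + 0\{b})) + 0\{b} → --b--▸ v1
Run σ = ⟨a⟩ on P: start {u0}
  [1] a ⇒ {u1}
  P completes σ.
Run σ = ⟨a⟩ on Q: start {v0}
  [1] a ⇒ ∅ (Q stuck)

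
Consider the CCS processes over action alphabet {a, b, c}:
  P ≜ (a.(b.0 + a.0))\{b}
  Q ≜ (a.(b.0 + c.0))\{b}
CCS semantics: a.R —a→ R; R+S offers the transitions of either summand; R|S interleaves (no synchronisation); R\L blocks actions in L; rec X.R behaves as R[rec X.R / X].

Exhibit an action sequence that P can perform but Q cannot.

aa

P's transition system — 3 states:
  p0 = (a.(b.0 + a.0))\{b} has moves —a→ p1
  p1 = (b.0 + a.0)\{b} has moves —a→ p2
  p2 = 0\{b} has moves ∅
Q's transition system — 3 states:
  q0 = (a.(b.0 + c.0))\{b} has moves —a→ q1
  q1 = (b.0 + c.0)\{b} has moves —c→ q2
  q2 = 0\{b} has moves ∅
Executing aa from P (initial set {p0}):
  step 1 (a): {p1}
  step 2 (a): {p2}
  ✓ P
Executing aa from Q (initial set {q0}):
  step 1 (a): {q1}
  step 2 (a): ∅  — Q cannot continue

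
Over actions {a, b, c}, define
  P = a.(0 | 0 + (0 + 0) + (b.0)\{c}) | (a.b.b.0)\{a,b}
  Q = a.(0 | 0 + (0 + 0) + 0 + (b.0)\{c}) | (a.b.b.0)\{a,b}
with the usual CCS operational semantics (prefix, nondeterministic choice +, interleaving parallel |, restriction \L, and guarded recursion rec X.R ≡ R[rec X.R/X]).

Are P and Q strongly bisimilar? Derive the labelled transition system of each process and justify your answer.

YES

P's transition system — 3 states:
  m0 = a.(0 | 0 + (0 + 0) + (b.0)\{c}) | (a.b.b.0)\{a,b} → ··a··> m1
  m1 = (0 | 0 + (0 + 0) + (b.0)\{c}) | (a.b.b.0)\{a,b} → ··b··> m2
  m2 = 0\{c} | (a.b.b.0)\{a,b} → deadlocked
Q's transition system — 3 states:
  n0 = a.(0 | 0 + (0 + 0) + 0 + (b.0)\{c}) | (a.b.b.0)\{a,b} → ··a··> n1
  n1 = (0 | 0 + (0 + 0) + 0 + (b.0)\{c}) | (a.b.b.0)\{a,b} → ··b··> n2
  n2 = 0\{c} | (a.b.b.0)\{a,b} → deadlocked
Bisimilarity quotient blocks:
  B0 = {m0, n0}
  B1 = {m1, n1}
  B2 = {m2, n2}
m0 ∈ B0, n0 ∈ B0 → same block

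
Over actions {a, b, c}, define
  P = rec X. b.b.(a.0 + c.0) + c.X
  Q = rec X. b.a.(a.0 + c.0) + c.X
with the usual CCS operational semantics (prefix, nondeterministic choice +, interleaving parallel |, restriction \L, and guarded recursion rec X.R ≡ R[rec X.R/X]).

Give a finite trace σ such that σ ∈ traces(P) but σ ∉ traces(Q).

bb

LTS(P): 4 reachable states
  p0 = rec X. b.b.(a.0 + c.0) + c.X | =b=> p1, =c=> p0
  p1 = b.(a.0 + c.0) | =b=> p2
  p2 = a.0 + c.0 | =a=> p3, =c=> p3
  p3 = 0 | ∅
LTS(Q): 4 reachable states
  q0 = rec X. b.a.(a.0 + c.0) + c.X | =b=> q1, =c=> q0
  q1 = a.(a.0 + c.0) | =a=> q2
  q2 = a.0 + c.0 | =a=> q3, =c=> q3
  q3 = 0 | ∅
Executing bb from P (initial set {p0}):
  [1] b ⇒ {p1}
  [2] b ⇒ {p2}
  P completes σ.
Executing bb from Q (initial set {q0}):
  [1] b ⇒ {q1}
  [2] b ⇒ no successor for Q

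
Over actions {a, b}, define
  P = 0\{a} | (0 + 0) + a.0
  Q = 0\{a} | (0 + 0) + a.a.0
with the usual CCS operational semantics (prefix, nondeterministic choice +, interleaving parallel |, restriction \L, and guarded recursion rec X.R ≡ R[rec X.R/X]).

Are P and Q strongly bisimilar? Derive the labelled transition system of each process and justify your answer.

P ≁ Q

LTS(P): 2 reachable states
  p0 = 0\{a} | (0 + 0) + a.0 ⊢ ··a··> p1
  p1 = 0 ⊢ stopped
LTS(Q): 3 reachable states
  q0 = 0\{a} | (0 + 0) + a.a.0 ⊢ ··a··> q1
  q1 = a.0 ⊢ ··a··> q2
  q2 = 0 ⊢ stopped
Bisimilarity quotient blocks:
  B0 = {p0, q1}
  B1 = {p1, q2}
  B2 = {q0}
p0 ∈ B0, q0 ∈ B2 → different blocks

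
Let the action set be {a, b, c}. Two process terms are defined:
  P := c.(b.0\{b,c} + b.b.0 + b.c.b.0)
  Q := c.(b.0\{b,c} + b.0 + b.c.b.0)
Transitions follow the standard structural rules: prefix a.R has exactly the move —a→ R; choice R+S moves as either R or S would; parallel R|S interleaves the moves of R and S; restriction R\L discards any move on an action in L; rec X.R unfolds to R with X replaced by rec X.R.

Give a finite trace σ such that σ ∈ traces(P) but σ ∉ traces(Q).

P's transition system — 6 states:
  m0 = c.(b.0\{b,c} + b.b.0 + b.c.b.0) :: ··c··> m1
  m1 = b.0\{b,c} + b.b.0 + b.c.b.0 :: ··b··> m2, ··b··> m3, ··b··> m4
  m2 = 0\{b,c} :: ∅
  m3 = b.0 :: ··b··> m5
  m4 = c.b.0 :: ··c··> m3
  m5 = 0 :: ∅
Q's transition system — 6 states:
  n0 = c.(b.0\{b,c} + b.0 + b.c.b.0) :: ··c··> n1
  n1 = b.0\{b,c} + b.0 + b.c.b.0 :: ··b··> n2, ··b··> n3, ··b··> n4
  n2 = 0 :: ∅
  n3 = 0\{b,c} :: ∅
  n4 = c.b.0 :: ··c··> n5
  n5 = b.0 :: ··b··> n2
Trace ⟨cbb⟩ through P, begin at {m0}:
  step 1 (c): {m1}
  step 2 (b): {m2, m3, m4}
  step 3 (b): {m5}
  — P admits the full trace.
Trace ⟨cbb⟩ through Q, begin at {n0}:
  step 1 (c): {n1}
  step 2 (b): {n2, n3, n4}
  step 3 (b): no successor for Q

cbb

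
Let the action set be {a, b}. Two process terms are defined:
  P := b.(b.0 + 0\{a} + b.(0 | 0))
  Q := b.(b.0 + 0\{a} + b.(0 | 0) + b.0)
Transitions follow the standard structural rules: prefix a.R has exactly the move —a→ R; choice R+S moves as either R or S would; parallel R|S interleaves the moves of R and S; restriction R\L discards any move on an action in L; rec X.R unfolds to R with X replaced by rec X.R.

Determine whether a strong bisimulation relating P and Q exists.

bisimilar

Reachable graph of P (4 states):
  m0 = b.(b.0 + 0\{a} + b.(0 | 0)) :: ··b··> m1
  m1 = b.0 + 0\{a} + b.(0 | 0) :: ··b··> m2, ··b··> m3
  m2 = 0 :: stopped
  m3 = 0 | 0 :: stopped
Reachable graph of Q (4 states):
  n0 = b.(b.0 + 0\{a} + b.(0 | 0) + b.0) :: ··b··> n1
  n1 = b.0 + 0\{a} + b.(0 | 0) + b.0 :: ··b··> n2, ··b··> n3
  n2 = 0 :: stopped
  n3 = 0 | 0 :: stopped
Bisimilarity quotient blocks:
  B0 = {m0, n0}
  B1 = {m1, n1}
  B2 = {m2, m3, n2, n3}
m0 ∈ B0, n0 ∈ B0 → same block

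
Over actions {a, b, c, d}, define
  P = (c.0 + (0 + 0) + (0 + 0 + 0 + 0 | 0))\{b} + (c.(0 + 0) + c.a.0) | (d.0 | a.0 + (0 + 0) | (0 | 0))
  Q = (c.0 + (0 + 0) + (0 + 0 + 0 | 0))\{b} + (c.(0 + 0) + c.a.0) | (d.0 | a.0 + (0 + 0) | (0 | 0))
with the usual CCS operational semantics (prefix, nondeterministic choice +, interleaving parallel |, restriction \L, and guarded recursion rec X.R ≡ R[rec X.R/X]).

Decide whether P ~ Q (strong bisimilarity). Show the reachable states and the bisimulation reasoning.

bisimilar

P's transition system — 17 states:
  p0 = (c.0 + (0 + 0) + (0 + 0 + 0 + 0 | 0))\{b} + (c.(0 + 0) + c.a.0) | (d.0 | a.0 + (0 + 0) | (0 | 0)) :: --a--▸ p1, --c--▸ p2, --c--▸ p3, --c--▸ p4, --d--▸ p5
  p1 = (c.(0 + 0) + c.a.0) | (d.0 | 0) :: --c--▸ p6, --c--▸ p7, --d--▸ p8
  p2 = (0 + 0) | (d.0 | a.0 + (0 + 0) | (0 | 0)) :: --a--▸ p6, --d--▸ p9
  p3 = 0\{b} :: ∅
  p4 = a.0 | (d.0 | a.0 + (0 + 0) | (0 | 0)) :: --a--▸ p10, --a--▸ p7, --d--▸ p11
  p5 = (c.(0 + 0) + c.a.0) | (0 | a.0) :: --a--▸ p8, --c--▸ p11, --c--▸ p9
  p6 = (0 + 0) | (d.0 | 0) :: --d--▸ p12
  p7 = a.0 | (d.0 | 0) :: --a--▸ p13, --d--▸ p14
  p8 = (c.(0 + 0) + c.a.0) | (0 | 0) :: --c--▸ p12, --c--▸ p14
  p9 = (0 + 0) | (0 | a.0) :: --a--▸ p12
  p10 = 0 | (d.0 | a.0 + (0 + 0) | (0 | 0)) :: --a--▸ p13, --d--▸ p15
  p11 = a.0 | (0 | a.0) :: --a--▸ p14, --a--▸ p15
  p12 = (0 + 0) | (0 | 0) :: ∅
  p13 = 0 | (d.0 | 0) :: --d--▸ p16
  p14 = a.0 | (0 | 0) :: --a--▸ p16
  p15 = 0 | (0 | a.0) :: --a--▸ p16
  p16 = 0 | (0 | 0) :: ∅
Q's transition system — 17 states:
  q0 = (c.0 + (0 + 0) + (0 + 0 + 0 | 0))\{b} + (c.(0 + 0) + c.a.0) | (d.0 | a.0 + (0 + 0) | (0 | 0)) :: --a--▸ q1, --c--▸ q2, --c--▸ q3, --c--▸ q4, --d--▸ q5
  q1 = (c.(0 + 0) + c.a.0) | (d.0 | 0) :: --c--▸ q6, --c--▸ q7, --d--▸ q8
  q2 = (0 + 0) | (d.0 | a.0 + (0 + 0) | (0 | 0)) :: --a--▸ q6, --d--▸ q9
  q3 = 0\{b} :: ∅
  q4 = a.0 | (d.0 | a.0 + (0 + 0) | (0 | 0)) :: --a--▸ q10, --a--▸ q7, --d--▸ q11
  q5 = (c.(0 + 0) + c.a.0) | (0 | a.0) :: --a--▸ q8, --c--▸ q11, --c--▸ q9
  q6 = (0 + 0) | (d.0 | 0) :: --d--▸ q12
  q7 = a.0 | (d.0 | 0) :: --a--▸ q13, --d--▸ q14
  q8 = (c.(0 + 0) + c.a.0) | (0 | 0) :: --c--▸ q12, --c--▸ q14
  q9 = (0 + 0) | (0 | a.0) :: --a--▸ q12
  q10 = 0 | (d.0 | a.0 + (0 + 0) | (0 | 0)) :: --a--▸ q13, --d--▸ q15
  q11 = a.0 | (0 | a.0) :: --a--▸ q14, --a--▸ q15
  q12 = (0 + 0) | (0 | 0) :: ∅
  q13 = 0 | (d.0 | 0) :: --d--▸ q16
  q14 = a.0 | (0 | 0) :: --a--▸ q16
  q15 = 0 | (0 | a.0) :: --a--▸ q16
  q16 = 0 | (0 | 0) :: ∅
Bisimilarity quotient blocks:
  B0 = {p0, q0}
  B1 = {p10, p2, p7, q10, q2, q7}
  B2 = {p14, p15, p9, q14, q15, q9}
  B3 = {p12, p16, p3, q12, q16, q3}
  B4 = {p13, p6, q13, q6}
  B5 = {p5, q5}
  B6 = {p11, q11}
  B7 = {p8, q8}
  B8 = {p4, q4}
  B9 = {p1, q1}
p0 ∈ B0, q0 ∈ B0 → same block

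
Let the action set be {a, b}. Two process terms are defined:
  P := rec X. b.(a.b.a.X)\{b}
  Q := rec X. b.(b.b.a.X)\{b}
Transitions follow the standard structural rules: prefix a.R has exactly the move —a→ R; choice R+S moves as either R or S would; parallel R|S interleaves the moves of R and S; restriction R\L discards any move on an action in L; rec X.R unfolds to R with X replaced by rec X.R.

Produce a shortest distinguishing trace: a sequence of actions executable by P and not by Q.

ba

LTS(P): 3 reachable states
  s0 = rec X. b.(a.b.a.X)\{b} | -b-> s1
  s1 = (a.b.a.(rec X. b.(a.b.a.X)\{b}))\{b} | -a-> s2
  s2 = (b.a.(rec X. b.(a.b.a.X)\{b}))\{b} | (no moves)
LTS(Q): 2 reachable states
  t0 = rec X. b.(b.b.a.X)\{b} | -b-> t1
  t1 = (b.b.a.(rec X. b.(b.b.a.X)\{b}))\{b} | (no moves)
Executing ba from P (initial set {s0}):
  [1] b ⇒ {s1}
  [2] a ⇒ {s2}
  ✓ P
Executing ba from Q (initial set {t0}):
  [1] b ⇒ {t1}
  [2] a ⇒ ∅  — Q cannot continue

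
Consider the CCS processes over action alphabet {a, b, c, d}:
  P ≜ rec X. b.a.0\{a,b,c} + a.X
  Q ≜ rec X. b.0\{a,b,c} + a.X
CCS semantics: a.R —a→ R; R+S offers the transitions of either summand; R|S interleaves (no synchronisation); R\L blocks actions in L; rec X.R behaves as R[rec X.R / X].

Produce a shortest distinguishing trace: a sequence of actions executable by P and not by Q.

P's transition system — 3 states:
  u0 = rec X. b.a.0\{a,b,c} + a.X has moves -a-> u0, -b-> u1
  u1 = a.0\{a,b,c} has moves -a-> u2
  u2 = 0\{a,b,c} has moves deadlocked
Q's transition system — 2 states:
  v0 = rec X. b.0\{a,b,c} + a.X has moves -a-> v0, -b-> v1
  v1 = 0\{a,b,c} has moves deadlocked
Executing ba from P (initial set {u0}):
  after b @ step 1: {u1}
  after a @ step 2: {u2}
  ✓ P
Executing ba from Q (initial set {v0}):
  after b @ step 1: {v1}
  after a @ step 2: ∅ (Q stuck)

ba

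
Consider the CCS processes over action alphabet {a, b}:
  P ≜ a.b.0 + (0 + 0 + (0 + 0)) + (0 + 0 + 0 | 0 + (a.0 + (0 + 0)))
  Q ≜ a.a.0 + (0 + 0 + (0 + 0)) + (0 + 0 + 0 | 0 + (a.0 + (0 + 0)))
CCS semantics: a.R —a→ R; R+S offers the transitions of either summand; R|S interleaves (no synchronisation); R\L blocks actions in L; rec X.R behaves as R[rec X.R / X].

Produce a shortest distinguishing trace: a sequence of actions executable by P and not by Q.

ab

Reachable graph of P (3 states):
  u0 = a.b.0 + (0 + 0 + (0 + 0)) + (0 + 0 + 0 | 0 + (a.0 + (0 + 0))) | =a=> u1, =a=> u2
  u1 = 0 | ·
  u2 = b.0 | =b=> u1
Reachable graph of Q (3 states):
  v0 = a.a.0 + (0 + 0 + (0 + 0)) + (0 + 0 + 0 | 0 + (a.0 + (0 + 0))) | =a=> v1, =a=> v2
  v1 = 0 | ·
  v2 = a.0 | =a=> v1
Trace ⟨ab⟩ through P, begin at {u0}:
  step 1 (a): {u1, u2}
  step 2 (b): {u1}
  — P admits the full trace.
Trace ⟨ab⟩ through Q, begin at {v0}:
  step 1 (a): {v1, v2}
  step 2 (b): ∅  — Q cannot continue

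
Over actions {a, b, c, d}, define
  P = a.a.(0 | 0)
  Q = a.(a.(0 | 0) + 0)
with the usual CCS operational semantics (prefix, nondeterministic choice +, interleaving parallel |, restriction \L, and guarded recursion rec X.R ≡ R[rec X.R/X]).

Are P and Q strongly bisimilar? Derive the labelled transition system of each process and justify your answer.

P ~ Q

P's transition system — 3 states:
  s0 = a.a.(0 | 0) → --a--▸ s1
  s1 = a.(0 | 0) → --a--▸ s2
  s2 = 0 | 0 → ·
Q's transition system — 3 states:
  t0 = a.(a.(0 | 0) + 0) → --a--▸ t1
  t1 = a.(0 | 0) + 0 → --a--▸ t2
  t2 = 0 | 0 → ·
Coarsest stable partition (strong bisimilarity classes):
  B0 = {s0, t0}
  B1 = {s1, t1}
  B2 = {s2, t2}
s0 ∈ B0, t0 ∈ B0 → same block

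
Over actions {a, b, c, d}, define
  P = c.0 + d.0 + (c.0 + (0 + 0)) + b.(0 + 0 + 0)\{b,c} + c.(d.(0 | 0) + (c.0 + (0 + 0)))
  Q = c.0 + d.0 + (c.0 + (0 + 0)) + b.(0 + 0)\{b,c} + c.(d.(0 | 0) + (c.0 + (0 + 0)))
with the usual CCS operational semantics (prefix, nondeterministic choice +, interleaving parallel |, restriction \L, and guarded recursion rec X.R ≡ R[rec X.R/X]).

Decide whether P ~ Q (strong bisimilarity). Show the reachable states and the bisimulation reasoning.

Reachable graph of P (5 states):
  p0 = c.0 + d.0 + (c.0 + (0 + 0)) + b.(0 + 0 + 0)\{b,c} + c.(d.(0 | 0) + (c.0 + (0 + 0))) | ··b··> p1, ··c··> p2, ··c··> p3, ··d··> p2
  p1 = (0 + 0 + 0)\{b,c} | ·
  p2 = 0 | ·
  p3 = d.(0 | 0) + (c.0 + (0 + 0)) | ··c··> p2, ··d··> p4
  p4 = 0 | 0 | ·
Reachable graph of Q (5 states):
  q0 = c.0 + d.0 + (c.0 + (0 + 0)) + b.(0 + 0)\{b,c} + c.(d.(0 | 0) + (c.0 + (0 + 0))) | ··b··> q1, ··c··> q2, ··c··> q3, ··d··> q2
  q1 = (0 + 0)\{b,c} | ·
  q2 = 0 | ·
  q3 = d.(0 | 0) + (c.0 + (0 + 0)) | ··c··> q2, ··d··> q4
  q4 = 0 | 0 | ·
Partition-refinement fixed point:
  B0 = {p0, q0}
  B1 = {p1, p2, p4, q1, q2, q4}
  B2 = {p3, q3}
p0 ∈ B0, q0 ∈ B0 → same block

bisimilar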